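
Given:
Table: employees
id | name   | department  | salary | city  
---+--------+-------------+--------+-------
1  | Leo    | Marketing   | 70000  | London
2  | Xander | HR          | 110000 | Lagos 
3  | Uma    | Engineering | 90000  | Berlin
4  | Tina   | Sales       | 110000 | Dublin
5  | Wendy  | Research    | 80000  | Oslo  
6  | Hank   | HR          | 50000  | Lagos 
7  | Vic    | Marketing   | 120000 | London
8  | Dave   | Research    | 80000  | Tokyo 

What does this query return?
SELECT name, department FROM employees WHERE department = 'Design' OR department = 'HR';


Filtering: department = 'Design' OR 'HR'
Matching: 2 rows

2 rows:
Xander, HR
Hank, HR


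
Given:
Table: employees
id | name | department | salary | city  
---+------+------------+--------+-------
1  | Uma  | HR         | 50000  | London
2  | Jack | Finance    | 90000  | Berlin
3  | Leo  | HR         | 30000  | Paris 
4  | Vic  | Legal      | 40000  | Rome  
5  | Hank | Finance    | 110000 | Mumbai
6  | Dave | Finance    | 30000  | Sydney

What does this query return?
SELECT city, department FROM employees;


Projecting columns: city, department

6 rows:
London, HR
Berlin, Finance
Paris, HR
Rome, Legal
Mumbai, Finance
Sydney, Finance


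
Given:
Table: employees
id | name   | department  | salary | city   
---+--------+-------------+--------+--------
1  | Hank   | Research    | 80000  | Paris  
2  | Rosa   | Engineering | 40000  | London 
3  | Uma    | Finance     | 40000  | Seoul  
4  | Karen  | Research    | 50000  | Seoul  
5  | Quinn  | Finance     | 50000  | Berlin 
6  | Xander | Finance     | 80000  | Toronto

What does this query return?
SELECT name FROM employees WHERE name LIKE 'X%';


LIKE 'X%' matches names starting with 'X'
Matching: 1

1 rows:
Xander


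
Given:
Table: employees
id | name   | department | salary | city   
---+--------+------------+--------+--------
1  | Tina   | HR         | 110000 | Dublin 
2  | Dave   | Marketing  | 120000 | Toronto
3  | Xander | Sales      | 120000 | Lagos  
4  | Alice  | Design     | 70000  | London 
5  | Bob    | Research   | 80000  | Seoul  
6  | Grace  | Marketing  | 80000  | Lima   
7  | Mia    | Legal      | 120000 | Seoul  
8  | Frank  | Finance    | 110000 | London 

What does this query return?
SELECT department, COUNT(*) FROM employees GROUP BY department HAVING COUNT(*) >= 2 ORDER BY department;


Groups with count >= 2:
  Marketing: 2 -> PASS
  Design: 1 -> filtered out
  Finance: 1 -> filtered out
  HR: 1 -> filtered out
  Legal: 1 -> filtered out
  Research: 1 -> filtered out
  Sales: 1 -> filtered out


1 groups:
Marketing, 2


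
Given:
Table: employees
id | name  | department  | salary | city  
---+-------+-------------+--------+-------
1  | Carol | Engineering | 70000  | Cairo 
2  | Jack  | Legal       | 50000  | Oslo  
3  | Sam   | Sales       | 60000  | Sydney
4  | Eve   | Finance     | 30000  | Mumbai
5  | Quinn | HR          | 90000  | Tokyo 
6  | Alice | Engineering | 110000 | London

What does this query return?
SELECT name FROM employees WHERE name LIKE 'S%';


LIKE 'S%' matches names starting with 'S'
Matching: 1

1 rows:
Sam


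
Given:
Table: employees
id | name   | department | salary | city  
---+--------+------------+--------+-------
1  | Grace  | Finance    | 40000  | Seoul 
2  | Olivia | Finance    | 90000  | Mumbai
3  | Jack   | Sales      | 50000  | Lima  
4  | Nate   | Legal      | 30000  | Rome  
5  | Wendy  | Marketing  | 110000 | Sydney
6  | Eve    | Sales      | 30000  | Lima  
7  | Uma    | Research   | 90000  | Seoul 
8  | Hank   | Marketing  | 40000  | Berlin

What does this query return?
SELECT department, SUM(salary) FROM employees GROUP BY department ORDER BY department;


Summing salary within each department:
  Finance: 40000 + 90000 = 130000
  Legal: 30000 = 30000
  Marketing: 110000 + 40000 = 150000
  Research: 90000 = 90000
  Sales: 50000 + 30000 = 80000


5 groups:
Finance, 130000
Legal, 30000
Marketing, 150000
Research, 90000
Sales, 80000


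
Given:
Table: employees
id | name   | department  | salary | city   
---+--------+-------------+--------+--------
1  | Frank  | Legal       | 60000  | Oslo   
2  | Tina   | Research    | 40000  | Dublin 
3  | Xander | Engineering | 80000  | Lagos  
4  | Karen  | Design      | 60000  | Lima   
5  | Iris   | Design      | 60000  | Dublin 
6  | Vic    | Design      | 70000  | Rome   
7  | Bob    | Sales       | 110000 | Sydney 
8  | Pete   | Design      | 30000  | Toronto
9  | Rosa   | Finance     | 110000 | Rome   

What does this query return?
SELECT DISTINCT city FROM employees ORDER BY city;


All 'city' values (row order): Oslo, Dublin, Lagos, Lima, Dublin, Rome, Sydney, Toronto, Rome
Removing duplicates leaves 7 unique value(s).

7 values:
Dublin
Lagos
Lima
Oslo
Rome
Sydney
Toronto


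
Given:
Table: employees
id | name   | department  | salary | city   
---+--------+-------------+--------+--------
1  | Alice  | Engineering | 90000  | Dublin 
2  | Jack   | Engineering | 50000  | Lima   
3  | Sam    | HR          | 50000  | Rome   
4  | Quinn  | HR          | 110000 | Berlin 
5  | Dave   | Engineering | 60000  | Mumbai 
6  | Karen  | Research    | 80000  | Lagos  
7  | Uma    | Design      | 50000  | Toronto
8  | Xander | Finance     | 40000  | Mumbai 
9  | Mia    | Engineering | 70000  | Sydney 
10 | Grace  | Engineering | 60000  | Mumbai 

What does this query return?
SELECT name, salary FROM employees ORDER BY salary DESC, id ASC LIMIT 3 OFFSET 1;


Sort by salary DESC (id ASC tiebreak), then skip 1 and take 3
Rows 2 through 4

3 rows:
Alice, 90000
Karen, 80000
Mia, 70000


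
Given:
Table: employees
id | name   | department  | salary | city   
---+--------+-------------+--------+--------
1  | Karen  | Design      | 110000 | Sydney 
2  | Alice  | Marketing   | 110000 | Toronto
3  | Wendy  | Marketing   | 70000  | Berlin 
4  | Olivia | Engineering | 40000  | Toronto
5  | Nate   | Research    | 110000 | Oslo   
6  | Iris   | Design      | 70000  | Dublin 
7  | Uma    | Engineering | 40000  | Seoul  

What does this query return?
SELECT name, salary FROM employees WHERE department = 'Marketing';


Filtering: department = 'Marketing'
Matching rows: 2

2 rows:
Alice, 110000
Wendy, 70000


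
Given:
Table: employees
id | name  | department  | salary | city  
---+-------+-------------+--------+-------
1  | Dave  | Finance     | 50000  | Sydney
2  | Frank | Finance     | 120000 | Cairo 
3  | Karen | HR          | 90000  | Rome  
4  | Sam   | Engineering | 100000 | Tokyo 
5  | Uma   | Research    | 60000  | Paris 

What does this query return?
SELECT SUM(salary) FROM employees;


SUM(salary) = 50000 + 120000 + 90000 + 100000 + 60000 = 420000

420000


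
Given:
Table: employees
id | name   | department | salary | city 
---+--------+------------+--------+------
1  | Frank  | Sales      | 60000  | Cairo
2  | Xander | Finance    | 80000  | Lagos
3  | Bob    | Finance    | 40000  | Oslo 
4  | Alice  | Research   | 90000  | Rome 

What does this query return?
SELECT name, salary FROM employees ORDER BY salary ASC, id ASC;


Sorting by salary ASC, then id ASC for ties

4 rows:
Bob, 40000
Frank, 60000
Xander, 80000
Alice, 90000


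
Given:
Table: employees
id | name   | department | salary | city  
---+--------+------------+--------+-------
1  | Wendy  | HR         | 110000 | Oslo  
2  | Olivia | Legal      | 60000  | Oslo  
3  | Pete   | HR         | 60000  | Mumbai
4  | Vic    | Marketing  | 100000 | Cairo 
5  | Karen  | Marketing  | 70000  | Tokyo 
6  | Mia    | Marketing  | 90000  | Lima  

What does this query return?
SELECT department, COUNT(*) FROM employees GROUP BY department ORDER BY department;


Assigning each row to its department group:
  Wendy -> HR
  Olivia -> Legal
  Pete -> HR
  Vic -> Marketing
  Karen -> Marketing
  Mia -> Marketing


3 groups:
HR, 2
Legal, 1
Marketing, 3


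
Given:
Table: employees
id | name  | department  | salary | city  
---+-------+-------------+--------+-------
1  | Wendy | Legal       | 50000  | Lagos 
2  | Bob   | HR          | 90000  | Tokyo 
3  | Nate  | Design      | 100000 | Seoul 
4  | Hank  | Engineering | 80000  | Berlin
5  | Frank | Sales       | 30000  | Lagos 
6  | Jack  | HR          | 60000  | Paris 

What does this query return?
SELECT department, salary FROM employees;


Projecting columns: department, salary

6 rows:
Legal, 50000
HR, 90000
Design, 100000
Engineering, 80000
Sales, 30000
HR, 60000


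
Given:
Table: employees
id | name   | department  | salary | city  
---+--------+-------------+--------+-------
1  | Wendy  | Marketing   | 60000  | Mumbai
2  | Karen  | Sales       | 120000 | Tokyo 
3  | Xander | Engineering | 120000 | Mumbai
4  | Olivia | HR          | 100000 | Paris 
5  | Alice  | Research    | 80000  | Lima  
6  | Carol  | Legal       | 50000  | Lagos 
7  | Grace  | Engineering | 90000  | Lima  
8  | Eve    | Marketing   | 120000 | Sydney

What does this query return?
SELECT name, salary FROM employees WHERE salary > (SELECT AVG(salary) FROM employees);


Subquery: AVG(salary) = 92500.0
Filtering: salary > 92500.0
  Karen (120000) -> MATCH
  Xander (120000) -> MATCH
  Olivia (100000) -> MATCH
  Eve (120000) -> MATCH


4 rows:
Karen, 120000
Xander, 120000
Olivia, 100000
Eve, 120000


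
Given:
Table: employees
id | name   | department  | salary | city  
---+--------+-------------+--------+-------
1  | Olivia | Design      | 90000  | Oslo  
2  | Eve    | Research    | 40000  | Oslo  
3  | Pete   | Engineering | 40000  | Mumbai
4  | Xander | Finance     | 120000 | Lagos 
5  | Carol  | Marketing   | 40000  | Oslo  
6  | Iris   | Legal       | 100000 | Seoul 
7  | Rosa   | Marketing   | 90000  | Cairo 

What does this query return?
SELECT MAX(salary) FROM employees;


Salaries: 90000, 40000, 40000, 120000, 40000, 100000, 90000
MAX = 120000

120000


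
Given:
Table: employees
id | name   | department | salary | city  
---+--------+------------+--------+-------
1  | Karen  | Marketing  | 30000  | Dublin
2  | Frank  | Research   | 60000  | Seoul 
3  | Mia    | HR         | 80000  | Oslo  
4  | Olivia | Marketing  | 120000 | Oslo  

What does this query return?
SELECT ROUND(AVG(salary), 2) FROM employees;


SUM(salary) = 290000
COUNT = 4
ROUND(AVG, 2) = ROUND(290000 / 4, 2) = 72500.0

72500.0


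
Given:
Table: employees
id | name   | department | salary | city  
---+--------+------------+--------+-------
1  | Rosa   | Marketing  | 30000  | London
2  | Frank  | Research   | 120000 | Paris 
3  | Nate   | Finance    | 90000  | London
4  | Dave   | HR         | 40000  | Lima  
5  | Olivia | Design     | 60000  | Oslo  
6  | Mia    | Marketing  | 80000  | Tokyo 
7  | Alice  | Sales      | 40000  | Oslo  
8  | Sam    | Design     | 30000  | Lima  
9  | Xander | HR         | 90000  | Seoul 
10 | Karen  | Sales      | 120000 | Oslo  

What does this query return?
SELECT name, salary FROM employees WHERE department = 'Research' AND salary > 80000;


Filtering: department = 'Research' AND salary > 80000
Matching: 1 rows

1 rows:
Frank, 120000


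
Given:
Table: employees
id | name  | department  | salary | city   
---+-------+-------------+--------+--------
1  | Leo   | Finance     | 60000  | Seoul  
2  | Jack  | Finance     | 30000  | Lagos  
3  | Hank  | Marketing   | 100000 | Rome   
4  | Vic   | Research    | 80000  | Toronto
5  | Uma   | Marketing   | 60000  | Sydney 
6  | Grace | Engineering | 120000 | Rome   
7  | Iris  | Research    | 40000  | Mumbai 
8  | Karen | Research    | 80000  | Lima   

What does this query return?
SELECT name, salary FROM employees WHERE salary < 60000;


Filtering: salary < 60000
Matching: 2 rows

2 rows:
Jack, 30000
Iris, 40000


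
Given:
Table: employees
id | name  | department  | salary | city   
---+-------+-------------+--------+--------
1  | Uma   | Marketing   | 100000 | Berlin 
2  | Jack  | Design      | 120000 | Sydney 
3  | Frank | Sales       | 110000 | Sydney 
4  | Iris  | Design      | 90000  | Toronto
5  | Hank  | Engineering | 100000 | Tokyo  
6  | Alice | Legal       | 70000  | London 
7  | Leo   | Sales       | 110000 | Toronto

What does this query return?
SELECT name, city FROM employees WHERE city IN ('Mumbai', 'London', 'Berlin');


Filtering: city IN ('Mumbai', 'London', 'Berlin')
Matching: 2 rows

2 rows:
Uma, Berlin
Alice, London


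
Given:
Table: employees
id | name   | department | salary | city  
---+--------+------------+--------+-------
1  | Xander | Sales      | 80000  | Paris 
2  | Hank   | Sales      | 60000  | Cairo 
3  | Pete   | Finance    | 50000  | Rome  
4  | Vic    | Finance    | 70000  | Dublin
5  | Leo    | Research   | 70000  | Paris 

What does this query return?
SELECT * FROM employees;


SELECT * returns all 5 rows with all columns

5 rows:
1, Xander, Sales, 80000, Paris
2, Hank, Sales, 60000, Cairo
3, Pete, Finance, 50000, Rome
4, Vic, Finance, 70000, Dublin
5, Leo, Research, 70000, Paris


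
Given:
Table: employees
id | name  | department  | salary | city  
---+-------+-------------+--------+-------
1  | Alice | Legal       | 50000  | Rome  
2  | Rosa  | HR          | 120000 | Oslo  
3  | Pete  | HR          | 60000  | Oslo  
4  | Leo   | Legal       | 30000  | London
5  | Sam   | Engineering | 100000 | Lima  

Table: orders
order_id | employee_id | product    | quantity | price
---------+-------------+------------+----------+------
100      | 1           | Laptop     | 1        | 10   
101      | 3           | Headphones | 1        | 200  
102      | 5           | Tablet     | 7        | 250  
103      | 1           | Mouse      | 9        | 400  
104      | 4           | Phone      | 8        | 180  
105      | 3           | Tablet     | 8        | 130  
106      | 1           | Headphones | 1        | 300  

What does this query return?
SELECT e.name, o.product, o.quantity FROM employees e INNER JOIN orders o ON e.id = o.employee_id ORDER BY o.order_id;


Joining employees.id = orders.employee_id:
  employee Alice (id=1) -> order Laptop
  employee Pete (id=3) -> order Headphones
  employee Sam (id=5) -> order Tablet
  employee Alice (id=1) -> order Mouse
  employee Leo (id=4) -> order Phone
  employee Pete (id=3) -> order Tablet
  employee Alice (id=1) -> order Headphones


7 rows:
Alice, Laptop, 1
Pete, Headphones, 1
Sam, Tablet, 7
Alice, Mouse, 9
Leo, Phone, 8
Pete, Tablet, 8
Alice, Headphones, 1


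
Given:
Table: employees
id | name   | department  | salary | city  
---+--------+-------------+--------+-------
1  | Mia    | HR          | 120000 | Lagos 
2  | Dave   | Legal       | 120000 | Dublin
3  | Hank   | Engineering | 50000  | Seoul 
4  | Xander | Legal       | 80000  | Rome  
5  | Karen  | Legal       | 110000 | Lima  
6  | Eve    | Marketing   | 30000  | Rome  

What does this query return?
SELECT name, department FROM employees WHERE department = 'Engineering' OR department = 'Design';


Filtering: department = 'Engineering' OR 'Design'
Matching: 1 rows

1 rows:
Hank, Engineering


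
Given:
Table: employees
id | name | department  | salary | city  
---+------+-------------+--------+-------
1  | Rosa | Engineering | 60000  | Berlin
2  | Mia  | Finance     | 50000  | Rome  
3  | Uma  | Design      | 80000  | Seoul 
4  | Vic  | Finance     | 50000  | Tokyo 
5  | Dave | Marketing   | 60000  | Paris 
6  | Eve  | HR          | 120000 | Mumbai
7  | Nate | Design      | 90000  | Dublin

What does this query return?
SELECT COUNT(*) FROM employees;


COUNT(*) counts all rows

7


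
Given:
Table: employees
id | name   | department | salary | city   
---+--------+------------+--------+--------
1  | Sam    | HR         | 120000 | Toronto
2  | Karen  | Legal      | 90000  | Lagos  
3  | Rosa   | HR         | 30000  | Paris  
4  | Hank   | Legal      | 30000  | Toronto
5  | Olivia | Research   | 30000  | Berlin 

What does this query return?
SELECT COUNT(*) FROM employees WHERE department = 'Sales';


Counting rows where department = 'Sales'


0


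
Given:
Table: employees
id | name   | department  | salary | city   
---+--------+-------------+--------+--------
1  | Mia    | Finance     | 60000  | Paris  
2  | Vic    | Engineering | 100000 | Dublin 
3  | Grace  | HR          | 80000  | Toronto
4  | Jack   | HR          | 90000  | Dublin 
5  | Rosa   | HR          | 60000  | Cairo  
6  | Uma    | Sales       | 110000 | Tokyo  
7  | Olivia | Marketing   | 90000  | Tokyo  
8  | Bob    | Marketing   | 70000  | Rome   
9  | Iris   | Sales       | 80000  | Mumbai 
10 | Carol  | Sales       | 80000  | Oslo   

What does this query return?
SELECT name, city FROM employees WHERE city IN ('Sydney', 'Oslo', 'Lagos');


Filtering: city IN ('Sydney', 'Oslo', 'Lagos')
Matching: 1 rows

1 rows:
Carol, Oslo


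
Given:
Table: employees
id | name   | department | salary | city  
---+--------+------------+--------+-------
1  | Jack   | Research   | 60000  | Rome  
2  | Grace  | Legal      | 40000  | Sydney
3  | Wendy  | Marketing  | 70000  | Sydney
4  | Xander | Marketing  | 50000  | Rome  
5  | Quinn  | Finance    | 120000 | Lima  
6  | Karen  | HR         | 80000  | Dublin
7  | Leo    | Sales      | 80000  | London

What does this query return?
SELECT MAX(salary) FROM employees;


Salaries: 60000, 40000, 70000, 50000, 120000, 80000, 80000
MAX = 120000

120000


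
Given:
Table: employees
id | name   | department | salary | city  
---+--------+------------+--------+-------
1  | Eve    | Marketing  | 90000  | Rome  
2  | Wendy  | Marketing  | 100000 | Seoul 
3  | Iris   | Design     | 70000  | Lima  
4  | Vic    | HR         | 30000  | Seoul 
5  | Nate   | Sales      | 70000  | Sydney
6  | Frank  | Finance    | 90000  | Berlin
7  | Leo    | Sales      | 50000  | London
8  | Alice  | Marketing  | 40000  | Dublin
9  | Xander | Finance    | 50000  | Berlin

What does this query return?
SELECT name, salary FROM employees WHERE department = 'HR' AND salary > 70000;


Filtering: department = 'HR' AND salary > 70000
Matching: 0 rows

Empty result set (0 rows)


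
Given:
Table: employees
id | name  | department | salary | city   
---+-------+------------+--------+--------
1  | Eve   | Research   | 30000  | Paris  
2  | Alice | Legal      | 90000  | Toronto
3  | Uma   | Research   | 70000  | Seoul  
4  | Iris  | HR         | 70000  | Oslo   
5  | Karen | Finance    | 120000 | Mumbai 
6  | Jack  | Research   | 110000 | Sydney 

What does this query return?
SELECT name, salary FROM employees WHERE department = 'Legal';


Filtering: department = 'Legal'
Matching rows: 1

1 rows:
Alice, 90000


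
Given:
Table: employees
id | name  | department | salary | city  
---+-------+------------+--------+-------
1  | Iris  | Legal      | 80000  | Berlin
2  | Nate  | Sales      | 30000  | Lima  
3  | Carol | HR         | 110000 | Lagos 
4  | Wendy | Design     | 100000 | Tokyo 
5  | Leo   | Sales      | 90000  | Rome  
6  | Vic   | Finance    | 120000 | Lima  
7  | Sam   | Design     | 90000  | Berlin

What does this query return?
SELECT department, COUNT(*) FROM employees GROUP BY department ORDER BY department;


Assigning each row to its department group:
  Iris -> Legal
  Nate -> Sales
  Carol -> HR
  Wendy -> Design
  Leo -> Sales
  Vic -> Finance
  Sam -> Design


5 groups:
Design, 2
Finance, 1
HR, 1
Legal, 1
Sales, 2


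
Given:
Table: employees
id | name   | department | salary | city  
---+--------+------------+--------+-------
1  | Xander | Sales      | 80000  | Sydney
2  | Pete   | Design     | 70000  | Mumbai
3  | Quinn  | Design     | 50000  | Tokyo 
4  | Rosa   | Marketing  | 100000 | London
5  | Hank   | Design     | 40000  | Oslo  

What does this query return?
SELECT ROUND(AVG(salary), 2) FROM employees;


SUM(salary) = 340000
COUNT = 5
ROUND(AVG, 2) = ROUND(340000 / 5, 2) = 68000.0

68000.0


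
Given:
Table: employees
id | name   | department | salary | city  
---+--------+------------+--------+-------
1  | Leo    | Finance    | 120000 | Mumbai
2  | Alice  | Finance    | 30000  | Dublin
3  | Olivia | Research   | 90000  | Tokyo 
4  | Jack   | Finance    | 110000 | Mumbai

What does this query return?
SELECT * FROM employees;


SELECT * returns all 4 rows with all columns

4 rows:
1, Leo, Finance, 120000, Mumbai
2, Alice, Finance, 30000, Dublin
3, Olivia, Research, 90000, Tokyo
4, Jack, Finance, 110000, Mumbai


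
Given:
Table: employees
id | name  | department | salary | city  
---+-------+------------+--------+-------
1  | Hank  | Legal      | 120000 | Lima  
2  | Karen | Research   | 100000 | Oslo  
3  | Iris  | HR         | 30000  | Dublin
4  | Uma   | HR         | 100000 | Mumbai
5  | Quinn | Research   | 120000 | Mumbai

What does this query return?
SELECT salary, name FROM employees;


Projecting columns: salary, name

5 rows:
120000, Hank
100000, Karen
30000, Iris
100000, Uma
120000, Quinn


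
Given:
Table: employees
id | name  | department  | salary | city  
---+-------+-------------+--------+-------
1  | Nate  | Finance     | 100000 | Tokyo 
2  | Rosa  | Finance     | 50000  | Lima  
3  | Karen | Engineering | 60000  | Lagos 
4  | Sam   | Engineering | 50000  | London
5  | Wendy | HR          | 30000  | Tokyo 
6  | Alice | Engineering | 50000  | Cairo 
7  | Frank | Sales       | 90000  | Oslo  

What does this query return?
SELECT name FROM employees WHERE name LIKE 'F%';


LIKE 'F%' matches names starting with 'F'
Matching: 1

1 rows:
Frank


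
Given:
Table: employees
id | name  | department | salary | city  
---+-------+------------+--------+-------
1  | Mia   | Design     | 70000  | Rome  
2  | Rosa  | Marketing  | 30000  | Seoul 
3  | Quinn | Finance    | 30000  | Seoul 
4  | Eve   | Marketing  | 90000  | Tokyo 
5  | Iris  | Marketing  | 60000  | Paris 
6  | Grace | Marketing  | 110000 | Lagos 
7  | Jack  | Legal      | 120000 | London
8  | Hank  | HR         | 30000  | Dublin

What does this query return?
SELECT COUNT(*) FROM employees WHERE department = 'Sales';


Counting rows where department = 'Sales'


0


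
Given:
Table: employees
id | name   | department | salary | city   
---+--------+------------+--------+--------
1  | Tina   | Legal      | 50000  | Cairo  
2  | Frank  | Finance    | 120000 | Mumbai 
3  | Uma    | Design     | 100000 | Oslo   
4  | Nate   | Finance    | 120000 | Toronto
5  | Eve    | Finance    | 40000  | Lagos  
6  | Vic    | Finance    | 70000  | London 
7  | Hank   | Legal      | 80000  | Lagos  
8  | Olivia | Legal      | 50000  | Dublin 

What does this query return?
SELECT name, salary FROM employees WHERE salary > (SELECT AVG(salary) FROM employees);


Subquery: AVG(salary) = 78750.0
Filtering: salary > 78750.0
  Frank (120000) -> MATCH
  Uma (100000) -> MATCH
  Nate (120000) -> MATCH
  Hank (80000) -> MATCH


4 rows:
Frank, 120000
Uma, 100000
Nate, 120000
Hank, 80000


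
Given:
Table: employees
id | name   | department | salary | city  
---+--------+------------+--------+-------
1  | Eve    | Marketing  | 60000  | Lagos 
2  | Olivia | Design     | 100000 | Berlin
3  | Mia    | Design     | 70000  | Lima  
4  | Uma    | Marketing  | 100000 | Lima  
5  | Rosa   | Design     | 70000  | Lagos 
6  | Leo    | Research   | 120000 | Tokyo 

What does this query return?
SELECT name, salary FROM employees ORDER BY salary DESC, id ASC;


Sorting by salary DESC, then id ASC for ties

6 rows:
Leo, 120000
Olivia, 100000
Uma, 100000
Mia, 70000
Rosa, 70000
Eve, 60000


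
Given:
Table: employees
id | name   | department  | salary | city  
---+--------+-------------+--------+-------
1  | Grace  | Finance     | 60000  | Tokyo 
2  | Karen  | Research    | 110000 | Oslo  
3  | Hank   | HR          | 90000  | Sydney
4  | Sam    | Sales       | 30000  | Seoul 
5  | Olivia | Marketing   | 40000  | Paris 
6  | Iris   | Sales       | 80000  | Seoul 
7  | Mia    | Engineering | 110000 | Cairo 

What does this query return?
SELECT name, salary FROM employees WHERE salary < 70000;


Filtering: salary < 70000
Matching: 3 rows

3 rows:
Grace, 60000
Sam, 30000
Olivia, 40000


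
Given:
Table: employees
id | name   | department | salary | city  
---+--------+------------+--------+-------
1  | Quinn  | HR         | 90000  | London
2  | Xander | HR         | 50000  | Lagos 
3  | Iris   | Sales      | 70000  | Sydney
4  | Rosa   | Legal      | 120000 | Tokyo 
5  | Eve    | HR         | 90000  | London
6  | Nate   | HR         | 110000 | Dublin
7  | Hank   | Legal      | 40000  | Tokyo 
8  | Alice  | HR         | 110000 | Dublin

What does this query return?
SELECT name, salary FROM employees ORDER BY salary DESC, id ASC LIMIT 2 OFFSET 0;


Sort by salary DESC (id ASC tiebreak), then skip 0 and take 2
Rows 1 through 2

2 rows:
Rosa, 120000
Nate, 110000


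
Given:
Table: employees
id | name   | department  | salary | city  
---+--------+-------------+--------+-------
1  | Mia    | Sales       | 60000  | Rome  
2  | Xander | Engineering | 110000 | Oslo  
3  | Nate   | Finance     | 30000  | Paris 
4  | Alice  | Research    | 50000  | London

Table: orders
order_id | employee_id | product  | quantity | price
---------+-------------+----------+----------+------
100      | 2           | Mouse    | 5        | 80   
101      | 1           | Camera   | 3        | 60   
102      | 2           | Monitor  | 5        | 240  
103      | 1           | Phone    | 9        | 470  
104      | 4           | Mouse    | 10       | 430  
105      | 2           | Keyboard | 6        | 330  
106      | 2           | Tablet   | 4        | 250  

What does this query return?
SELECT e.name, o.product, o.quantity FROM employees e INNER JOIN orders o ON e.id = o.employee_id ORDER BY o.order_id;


Joining employees.id = orders.employee_id:
  employee Xander (id=2) -> order Mouse
  employee Mia (id=1) -> order Camera
  employee Xander (id=2) -> order Monitor
  employee Mia (id=1) -> order Phone
  employee Alice (id=4) -> order Mouse
  employee Xander (id=2) -> order Keyboard
  employee Xander (id=2) -> order Tablet


7 rows:
Xander, Mouse, 5
Mia, Camera, 3
Xander, Monitor, 5
Mia, Phone, 9
Alice, Mouse, 10
Xander, Keyboard, 6
Xander, Tablet, 4


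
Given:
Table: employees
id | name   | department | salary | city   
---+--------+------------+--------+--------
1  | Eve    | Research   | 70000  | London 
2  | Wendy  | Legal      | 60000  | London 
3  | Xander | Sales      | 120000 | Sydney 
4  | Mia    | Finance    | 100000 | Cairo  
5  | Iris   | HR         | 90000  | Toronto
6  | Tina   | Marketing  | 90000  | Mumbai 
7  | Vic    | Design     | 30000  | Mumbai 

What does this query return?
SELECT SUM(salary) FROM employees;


SUM(salary) = 70000 + 60000 + 120000 + 100000 + 90000 + 90000 + 30000 = 560000

560000


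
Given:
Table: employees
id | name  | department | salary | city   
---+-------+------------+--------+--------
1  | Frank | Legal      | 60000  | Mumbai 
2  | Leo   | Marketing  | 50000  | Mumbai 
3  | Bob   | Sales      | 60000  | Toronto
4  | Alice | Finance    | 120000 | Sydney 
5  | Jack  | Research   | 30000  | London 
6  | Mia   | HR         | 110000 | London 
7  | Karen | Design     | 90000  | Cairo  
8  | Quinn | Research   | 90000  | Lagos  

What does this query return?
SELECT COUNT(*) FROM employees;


COUNT(*) counts all rows

8


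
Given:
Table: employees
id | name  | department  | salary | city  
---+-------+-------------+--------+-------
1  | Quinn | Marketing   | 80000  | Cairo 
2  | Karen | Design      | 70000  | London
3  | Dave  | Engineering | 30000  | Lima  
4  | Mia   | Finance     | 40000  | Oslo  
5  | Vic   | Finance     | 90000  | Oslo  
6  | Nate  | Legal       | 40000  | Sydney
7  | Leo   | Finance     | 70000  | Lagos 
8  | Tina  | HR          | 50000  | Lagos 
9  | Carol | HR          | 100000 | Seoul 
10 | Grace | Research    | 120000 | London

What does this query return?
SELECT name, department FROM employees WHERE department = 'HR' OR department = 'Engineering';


Filtering: department = 'HR' OR 'Engineering'
Matching: 3 rows

3 rows:
Dave, Engineering
Tina, HR
Carol, HR


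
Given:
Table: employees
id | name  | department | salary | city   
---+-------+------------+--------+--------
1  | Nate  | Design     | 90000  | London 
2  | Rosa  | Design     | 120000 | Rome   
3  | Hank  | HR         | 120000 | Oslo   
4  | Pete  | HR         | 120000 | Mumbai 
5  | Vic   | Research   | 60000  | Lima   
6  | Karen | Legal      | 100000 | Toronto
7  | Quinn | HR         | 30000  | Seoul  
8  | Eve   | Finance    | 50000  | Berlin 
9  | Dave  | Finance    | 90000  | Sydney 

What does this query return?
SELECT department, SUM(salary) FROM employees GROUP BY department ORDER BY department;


Summing salary within each department:
  Design: 90000 + 120000 = 210000
  Finance: 50000 + 90000 = 140000
  HR: 120000 + 120000 + 30000 = 270000
  Legal: 100000 = 100000
  Research: 60000 = 60000


5 groups:
Design, 210000
Finance, 140000
HR, 270000
Legal, 100000
Research, 60000


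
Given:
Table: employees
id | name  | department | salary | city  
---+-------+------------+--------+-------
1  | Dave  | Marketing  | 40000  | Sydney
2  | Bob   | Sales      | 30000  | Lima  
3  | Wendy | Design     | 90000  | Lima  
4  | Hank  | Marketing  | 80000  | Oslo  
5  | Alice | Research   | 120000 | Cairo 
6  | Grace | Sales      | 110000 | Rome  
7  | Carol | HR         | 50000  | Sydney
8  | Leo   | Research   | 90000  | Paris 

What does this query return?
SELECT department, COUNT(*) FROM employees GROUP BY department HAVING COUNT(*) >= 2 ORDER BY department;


Groups with count >= 2:
  Marketing: 2 -> PASS
  Research: 2 -> PASS
  Sales: 2 -> PASS
  Design: 1 -> filtered out
  HR: 1 -> filtered out


3 groups:
Marketing, 2
Research, 2
Sales, 2


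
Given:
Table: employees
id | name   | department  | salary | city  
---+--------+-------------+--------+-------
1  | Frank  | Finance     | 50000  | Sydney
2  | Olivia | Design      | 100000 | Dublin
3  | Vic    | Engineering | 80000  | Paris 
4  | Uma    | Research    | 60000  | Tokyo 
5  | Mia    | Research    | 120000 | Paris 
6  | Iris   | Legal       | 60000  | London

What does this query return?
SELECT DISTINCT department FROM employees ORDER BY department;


All 'department' values (row order): Finance, Design, Engineering, Research, Research, Legal
Removing duplicates leaves 5 unique value(s).

5 values:
Design
Engineering
Finance
Legal
Research


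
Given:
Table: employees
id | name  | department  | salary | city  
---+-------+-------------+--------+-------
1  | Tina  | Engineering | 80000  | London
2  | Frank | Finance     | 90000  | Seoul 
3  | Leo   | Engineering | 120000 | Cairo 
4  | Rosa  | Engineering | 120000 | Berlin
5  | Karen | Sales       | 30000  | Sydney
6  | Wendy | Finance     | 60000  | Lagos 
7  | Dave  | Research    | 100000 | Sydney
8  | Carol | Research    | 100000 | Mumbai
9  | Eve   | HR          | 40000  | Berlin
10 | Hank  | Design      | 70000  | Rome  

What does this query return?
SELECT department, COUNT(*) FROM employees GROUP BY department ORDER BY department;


Assigning each row to its department group:
  Tina -> Engineering
  Frank -> Finance
  Leo -> Engineering
  Rosa -> Engineering
  Karen -> Sales
  Wendy -> Finance
  Dave -> Research
  Carol -> Research
  Eve -> HR
  Hank -> Design


6 groups:
Design, 1
Engineering, 3
Finance, 2
HR, 1
Research, 2
Sales, 1


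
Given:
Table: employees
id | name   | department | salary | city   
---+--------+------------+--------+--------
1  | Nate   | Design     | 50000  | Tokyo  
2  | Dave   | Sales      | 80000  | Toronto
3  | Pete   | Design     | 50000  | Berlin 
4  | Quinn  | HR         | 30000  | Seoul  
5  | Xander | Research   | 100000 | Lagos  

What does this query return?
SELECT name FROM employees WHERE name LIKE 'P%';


LIKE 'P%' matches names starting with 'P'
Matching: 1

1 rows:
Pete


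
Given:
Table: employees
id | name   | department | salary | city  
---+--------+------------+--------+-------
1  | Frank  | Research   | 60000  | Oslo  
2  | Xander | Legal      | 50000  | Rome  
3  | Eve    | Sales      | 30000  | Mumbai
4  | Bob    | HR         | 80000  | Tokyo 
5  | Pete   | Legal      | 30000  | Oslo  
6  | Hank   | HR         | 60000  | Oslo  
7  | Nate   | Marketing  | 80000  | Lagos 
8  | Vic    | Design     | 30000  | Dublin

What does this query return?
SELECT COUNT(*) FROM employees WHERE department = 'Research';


Counting rows where department = 'Research'
  Frank -> MATCH


1


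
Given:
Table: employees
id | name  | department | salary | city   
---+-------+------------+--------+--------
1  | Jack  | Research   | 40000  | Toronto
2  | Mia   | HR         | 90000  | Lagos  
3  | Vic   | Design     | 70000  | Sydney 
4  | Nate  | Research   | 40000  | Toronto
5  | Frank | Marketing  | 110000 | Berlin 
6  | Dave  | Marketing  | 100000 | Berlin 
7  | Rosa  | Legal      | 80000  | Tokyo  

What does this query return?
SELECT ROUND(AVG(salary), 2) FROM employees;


SUM(salary) = 530000
COUNT = 7
ROUND(AVG, 2) = ROUND(530000 / 7, 2) = 75714.29

75714.29


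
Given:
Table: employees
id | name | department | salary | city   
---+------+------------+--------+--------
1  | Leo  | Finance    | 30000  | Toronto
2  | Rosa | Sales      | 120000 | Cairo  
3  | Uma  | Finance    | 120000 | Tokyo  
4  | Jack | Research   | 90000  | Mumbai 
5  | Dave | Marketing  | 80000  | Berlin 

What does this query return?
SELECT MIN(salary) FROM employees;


Salaries: 30000, 120000, 120000, 90000, 80000
MIN = 30000

30000


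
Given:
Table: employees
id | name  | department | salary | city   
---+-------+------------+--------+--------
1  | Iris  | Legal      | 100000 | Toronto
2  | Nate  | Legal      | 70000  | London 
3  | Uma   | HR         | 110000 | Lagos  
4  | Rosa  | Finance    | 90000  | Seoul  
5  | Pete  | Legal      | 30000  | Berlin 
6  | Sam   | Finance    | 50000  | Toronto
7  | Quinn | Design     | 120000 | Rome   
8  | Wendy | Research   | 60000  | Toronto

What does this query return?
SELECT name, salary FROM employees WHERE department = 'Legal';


Filtering: department = 'Legal'
Matching rows: 3

3 rows:
Iris, 100000
Nate, 70000
Pete, 30000


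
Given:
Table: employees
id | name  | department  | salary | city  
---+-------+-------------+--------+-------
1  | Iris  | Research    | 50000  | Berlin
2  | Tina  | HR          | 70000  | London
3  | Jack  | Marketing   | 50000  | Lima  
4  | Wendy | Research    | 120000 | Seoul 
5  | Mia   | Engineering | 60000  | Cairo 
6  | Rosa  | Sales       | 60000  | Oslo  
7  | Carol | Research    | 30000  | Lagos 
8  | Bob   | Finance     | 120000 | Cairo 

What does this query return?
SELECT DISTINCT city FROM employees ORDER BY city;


All 'city' values (row order): Berlin, London, Lima, Seoul, Cairo, Oslo, Lagos, Cairo
Removing duplicates leaves 7 unique value(s).

7 values:
Berlin
Cairo
Lagos
Lima
London
Oslo
Seoul


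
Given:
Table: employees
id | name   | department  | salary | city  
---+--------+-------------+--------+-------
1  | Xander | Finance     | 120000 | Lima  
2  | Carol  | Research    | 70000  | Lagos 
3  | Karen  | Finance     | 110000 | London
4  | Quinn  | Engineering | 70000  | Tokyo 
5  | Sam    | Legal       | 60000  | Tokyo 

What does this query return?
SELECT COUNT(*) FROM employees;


COUNT(*) counts all rows

5


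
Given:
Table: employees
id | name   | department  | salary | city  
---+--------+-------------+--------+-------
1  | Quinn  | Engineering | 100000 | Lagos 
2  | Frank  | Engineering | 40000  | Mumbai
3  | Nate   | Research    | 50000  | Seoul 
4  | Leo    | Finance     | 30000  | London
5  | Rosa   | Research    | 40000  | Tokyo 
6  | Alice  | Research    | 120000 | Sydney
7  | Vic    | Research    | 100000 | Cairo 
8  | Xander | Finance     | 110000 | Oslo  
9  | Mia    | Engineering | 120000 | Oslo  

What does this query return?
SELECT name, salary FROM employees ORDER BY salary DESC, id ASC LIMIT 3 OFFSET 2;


Sort by salary DESC (id ASC tiebreak), then skip 2 and take 3
Rows 3 through 5

3 rows:
Xander, 110000
Quinn, 100000
Vic, 100000


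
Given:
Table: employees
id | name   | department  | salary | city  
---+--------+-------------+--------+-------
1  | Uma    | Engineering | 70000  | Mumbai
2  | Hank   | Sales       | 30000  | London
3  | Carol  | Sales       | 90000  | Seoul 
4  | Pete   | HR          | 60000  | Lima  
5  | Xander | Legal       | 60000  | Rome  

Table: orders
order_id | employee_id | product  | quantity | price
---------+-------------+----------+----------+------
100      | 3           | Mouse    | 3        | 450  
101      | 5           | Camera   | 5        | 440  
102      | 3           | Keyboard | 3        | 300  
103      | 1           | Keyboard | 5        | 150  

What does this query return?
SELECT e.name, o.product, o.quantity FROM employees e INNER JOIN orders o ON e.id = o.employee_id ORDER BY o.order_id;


Joining employees.id = orders.employee_id:
  employee Carol (id=3) -> order Mouse
  employee Xander (id=5) -> order Camera
  employee Carol (id=3) -> order Keyboard
  employee Uma (id=1) -> order Keyboard


4 rows:
Carol, Mouse, 3
Xander, Camera, 5
Carol, Keyboard, 3
Uma, Keyboard, 5


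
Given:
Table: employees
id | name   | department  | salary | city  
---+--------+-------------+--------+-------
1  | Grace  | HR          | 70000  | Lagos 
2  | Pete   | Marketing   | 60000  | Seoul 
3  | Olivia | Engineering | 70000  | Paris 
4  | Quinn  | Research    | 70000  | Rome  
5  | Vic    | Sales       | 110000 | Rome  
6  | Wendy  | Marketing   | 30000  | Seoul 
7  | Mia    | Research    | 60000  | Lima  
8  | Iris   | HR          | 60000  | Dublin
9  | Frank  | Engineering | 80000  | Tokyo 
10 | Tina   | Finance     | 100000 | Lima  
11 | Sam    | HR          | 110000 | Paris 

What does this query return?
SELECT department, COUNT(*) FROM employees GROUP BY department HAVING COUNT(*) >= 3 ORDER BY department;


Groups with count >= 3:
  HR: 3 -> PASS
  Engineering: 2 -> filtered out
  Finance: 1 -> filtered out
  Marketing: 2 -> filtered out
  Research: 2 -> filtered out
  Sales: 1 -> filtered out


1 groups:
HR, 3


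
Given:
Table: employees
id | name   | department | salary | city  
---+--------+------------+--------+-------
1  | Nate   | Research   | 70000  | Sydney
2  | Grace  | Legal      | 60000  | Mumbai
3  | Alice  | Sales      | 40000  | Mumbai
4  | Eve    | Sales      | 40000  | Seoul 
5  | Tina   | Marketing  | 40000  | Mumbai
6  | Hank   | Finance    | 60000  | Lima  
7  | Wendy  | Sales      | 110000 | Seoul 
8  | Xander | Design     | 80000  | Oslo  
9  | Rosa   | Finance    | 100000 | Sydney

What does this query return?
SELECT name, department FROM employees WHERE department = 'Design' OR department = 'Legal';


Filtering: department = 'Design' OR 'Legal'
Matching: 2 rows

2 rows:
Grace, Legal
Xander, Design


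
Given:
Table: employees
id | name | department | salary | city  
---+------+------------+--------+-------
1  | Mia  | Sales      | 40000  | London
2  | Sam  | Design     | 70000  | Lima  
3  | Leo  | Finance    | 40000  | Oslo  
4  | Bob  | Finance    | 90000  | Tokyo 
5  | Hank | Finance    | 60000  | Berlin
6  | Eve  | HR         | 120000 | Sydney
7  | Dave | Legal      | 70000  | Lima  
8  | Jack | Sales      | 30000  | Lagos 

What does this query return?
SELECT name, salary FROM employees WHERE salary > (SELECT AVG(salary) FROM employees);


Subquery: AVG(salary) = 65000.0
Filtering: salary > 65000.0
  Sam (70000) -> MATCH
  Bob (90000) -> MATCH
  Eve (120000) -> MATCH
  Dave (70000) -> MATCH


4 rows:
Sam, 70000
Bob, 90000
Eve, 120000
Dave, 70000


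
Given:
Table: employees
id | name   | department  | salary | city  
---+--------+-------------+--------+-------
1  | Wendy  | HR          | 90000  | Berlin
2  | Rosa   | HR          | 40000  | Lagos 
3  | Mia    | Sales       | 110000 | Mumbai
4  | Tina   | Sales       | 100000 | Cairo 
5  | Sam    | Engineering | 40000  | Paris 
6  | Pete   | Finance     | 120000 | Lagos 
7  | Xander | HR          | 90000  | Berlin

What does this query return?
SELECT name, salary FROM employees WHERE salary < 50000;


Filtering: salary < 50000
Matching: 2 rows

2 rows:
Rosa, 40000
Sam, 40000


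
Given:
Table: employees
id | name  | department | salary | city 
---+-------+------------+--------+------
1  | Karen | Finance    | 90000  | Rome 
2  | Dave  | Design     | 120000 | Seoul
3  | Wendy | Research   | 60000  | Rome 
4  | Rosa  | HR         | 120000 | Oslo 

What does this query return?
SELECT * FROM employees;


SELECT * returns all 4 rows with all columns

4 rows:
1, Karen, Finance, 90000, Rome
2, Dave, Design, 120000, Seoul
3, Wendy, Research, 60000, Rome
4, Rosa, HR, 120000, Oslo
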